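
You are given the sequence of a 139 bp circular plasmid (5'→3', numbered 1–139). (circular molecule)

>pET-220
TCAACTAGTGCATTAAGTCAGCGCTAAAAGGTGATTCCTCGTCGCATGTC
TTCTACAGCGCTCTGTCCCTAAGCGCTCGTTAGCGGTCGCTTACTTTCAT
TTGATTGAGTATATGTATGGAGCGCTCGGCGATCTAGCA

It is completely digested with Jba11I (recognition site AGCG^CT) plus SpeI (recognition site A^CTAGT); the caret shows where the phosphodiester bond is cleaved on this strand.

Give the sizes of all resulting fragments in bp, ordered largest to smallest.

Jba11I sites (AGCGCT) start at positions 20, 57, 72, 121.
Jba11I cuts after base 4 of each site, so after positions 23, 60, 75, 124.
The SpeI site (ACTAGT) starts at position 4.
SpeI cuts after the first base of each site, so after position 4.
Combined cut positions: 4, 23, 60, 75, 124.
Circular molecule, 5 cuts → 5 fragments:
  5–23 → 19 bp
  24–60 → 37 bp
  61–75 → 15 bp
  76–124 → 49 bp
  125–139 then 1–4 → 15 + 4 = 19 bp
Sorted largest to smallest: 49, 37, 19, 19, 15 bp.

49, 37, 19, 19, 15 bp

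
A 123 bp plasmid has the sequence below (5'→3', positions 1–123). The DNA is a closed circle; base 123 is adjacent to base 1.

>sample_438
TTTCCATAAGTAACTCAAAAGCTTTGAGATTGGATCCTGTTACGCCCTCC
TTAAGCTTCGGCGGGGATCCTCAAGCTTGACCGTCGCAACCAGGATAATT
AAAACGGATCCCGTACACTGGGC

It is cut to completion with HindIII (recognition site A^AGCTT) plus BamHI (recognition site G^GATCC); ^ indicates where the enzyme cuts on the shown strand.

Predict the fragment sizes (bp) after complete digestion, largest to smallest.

HindIII sites (AAGCTT) start at positions 19, 53, 73.
HindIII cuts after the first base of each site, so after positions 19, 53, 73.
BamHI sites (GGATCC) start at positions 32, 65, 106.
BamHI cuts after the first base of each site, so after positions 32, 65, 106.
Combined cut positions: 19, 32, 53, 65, 73, 106.
Circular molecule, 6 cuts → 6 fragments:
  20–32 → 13 bp
  33–53 → 21 bp
  54–65 → 12 bp
  66–73 → 8 bp
  74–106 → 33 bp
  107–123 then 1–19 → 17 + 19 = 36 bp
Sorted largest to smallest: 36, 33, 21, 13, 12, 8 bp.

36, 33, 21, 13, 12, 8 bp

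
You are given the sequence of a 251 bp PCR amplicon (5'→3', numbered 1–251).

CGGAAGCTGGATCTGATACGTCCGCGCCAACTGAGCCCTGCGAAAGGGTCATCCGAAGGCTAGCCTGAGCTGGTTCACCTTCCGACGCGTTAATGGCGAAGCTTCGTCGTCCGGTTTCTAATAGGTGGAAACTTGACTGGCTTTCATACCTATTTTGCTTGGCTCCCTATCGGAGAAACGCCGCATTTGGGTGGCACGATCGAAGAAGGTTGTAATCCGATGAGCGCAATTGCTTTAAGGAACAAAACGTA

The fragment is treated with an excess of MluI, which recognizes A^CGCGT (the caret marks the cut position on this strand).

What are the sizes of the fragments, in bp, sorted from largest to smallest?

166, 85 bp

The MluI site (ACGCGT) starts at position 85.
MluI cuts after the first base of each site, so after position 85.
Linear molecule, 1 cut → 2 fragments:
  1–85 → 85 bp
  86–251 → 166 bp
Sorted largest to smallest: 166, 85 bp.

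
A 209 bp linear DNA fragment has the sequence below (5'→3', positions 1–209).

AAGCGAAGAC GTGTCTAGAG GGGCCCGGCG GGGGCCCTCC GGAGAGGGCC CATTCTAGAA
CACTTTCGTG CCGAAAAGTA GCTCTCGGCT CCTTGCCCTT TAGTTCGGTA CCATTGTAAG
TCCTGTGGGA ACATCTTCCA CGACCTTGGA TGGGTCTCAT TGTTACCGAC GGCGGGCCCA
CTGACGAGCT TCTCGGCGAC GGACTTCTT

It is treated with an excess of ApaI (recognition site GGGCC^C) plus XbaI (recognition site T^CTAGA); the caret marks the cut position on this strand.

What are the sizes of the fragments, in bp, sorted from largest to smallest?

124, 31, 14, 14, 11, 11, 4 bp

ApaI sites (GGGCCC) start at positions 21, 32, 46, 174.
ApaI cuts after base 5 of each site (before the last base), so after positions 25, 36, 50, 178.
XbaI sites (TCTAGA) start at positions 14, 54.
XbaI cuts after the first base of each site, so after positions 14, 54.
Combined cut positions: 14, 25, 36, 50, 54, 178.
Linear molecule, 6 cuts → 7 fragments:
  1–14 → 14 bp
  15–25 → 11 bp
  26–36 → 11 bp
  37–50 → 14 bp
  51–54 → 4 bp
  55–178 → 124 bp
  179–209 → 31 bp
Sorted largest to smallest: 124, 31, 14, 14, 11, 11, 4 bp.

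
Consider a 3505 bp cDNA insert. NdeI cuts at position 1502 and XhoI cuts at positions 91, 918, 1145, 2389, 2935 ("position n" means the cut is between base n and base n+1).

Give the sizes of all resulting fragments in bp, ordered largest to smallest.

Combined cut positions (sorted): 91, 918, 1145, 1502, 2389, 2935.
Linear molecule, 6 cuts → 7 fragments:
  91 − 0 = 91 bp
  918 − 91 = 827 bp
  1145 − 918 = 227 bp
  1502 − 1145 = 357 bp
  2389 − 1502 = 887 bp
  2935 − 2389 = 546 bp
  3505 − 2935 = 570 bp
Sorted largest to smallest: 887, 827, 570, 546, 357, 227, 91 bp.

887, 827, 570, 546, 357, 227, 91 bp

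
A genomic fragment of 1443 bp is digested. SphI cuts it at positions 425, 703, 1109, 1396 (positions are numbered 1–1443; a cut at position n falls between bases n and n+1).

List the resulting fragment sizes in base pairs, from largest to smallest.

425, 406, 287, 278, 47 bp

Linear molecule, 4 cuts → 5 fragments:
  425 − 0 = 425 bp
  703 − 425 = 278 bp
  1109 − 703 = 406 bp
  1396 − 1109 = 287 bp
  1443 − 1396 = 47 bp
Sorted largest to smallest: 425, 406, 287, 278, 47 bp.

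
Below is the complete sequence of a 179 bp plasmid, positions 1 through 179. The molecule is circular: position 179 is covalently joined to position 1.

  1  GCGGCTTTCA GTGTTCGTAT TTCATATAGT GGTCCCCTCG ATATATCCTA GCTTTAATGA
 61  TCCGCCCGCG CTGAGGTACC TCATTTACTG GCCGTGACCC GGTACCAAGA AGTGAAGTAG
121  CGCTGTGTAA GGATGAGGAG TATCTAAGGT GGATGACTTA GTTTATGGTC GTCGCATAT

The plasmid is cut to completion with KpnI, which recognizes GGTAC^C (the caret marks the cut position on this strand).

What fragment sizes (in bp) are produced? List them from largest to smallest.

KpnI sites (GGTACC) start at positions 75, 101.
KpnI cuts after base 5 of each site (before the last base), so after positions 79, 105.
Circular molecule, 2 cuts → 2 fragments:
  80–105 → 26 bp
  106–179 then 1–79 → 74 + 79 = 153 bp
Sorted largest to smallest: 153, 26 bp.

153, 26 bp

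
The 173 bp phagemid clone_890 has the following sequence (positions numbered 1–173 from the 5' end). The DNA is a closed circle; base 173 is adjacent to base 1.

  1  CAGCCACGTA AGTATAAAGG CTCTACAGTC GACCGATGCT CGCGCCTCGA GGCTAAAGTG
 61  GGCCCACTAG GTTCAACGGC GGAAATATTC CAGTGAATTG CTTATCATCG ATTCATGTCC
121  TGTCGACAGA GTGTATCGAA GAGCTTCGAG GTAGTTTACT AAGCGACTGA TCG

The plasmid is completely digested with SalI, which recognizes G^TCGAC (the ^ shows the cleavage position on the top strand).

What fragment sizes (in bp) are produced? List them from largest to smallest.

SalI sites (GTCGAC) start at positions 28, 122.
SalI cuts after the first base of each site, so after positions 28, 122.
Circular molecule, 2 cuts → 2 fragments:
  29–122 → 94 bp
  123–173 then 1–28 → 51 + 28 = 79 bp
Sorted largest to smallest: 94, 79 bp.

94, 79 bp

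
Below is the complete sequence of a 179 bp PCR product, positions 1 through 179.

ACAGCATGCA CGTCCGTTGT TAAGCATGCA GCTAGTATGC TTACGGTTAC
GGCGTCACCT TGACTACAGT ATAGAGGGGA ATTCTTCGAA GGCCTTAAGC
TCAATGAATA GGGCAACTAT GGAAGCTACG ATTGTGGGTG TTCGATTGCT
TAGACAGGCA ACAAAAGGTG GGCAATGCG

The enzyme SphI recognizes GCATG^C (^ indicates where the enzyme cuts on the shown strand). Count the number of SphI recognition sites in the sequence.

2

GCATGC occurs starting at positions 4, 24.
SphI cuts at 2 sites.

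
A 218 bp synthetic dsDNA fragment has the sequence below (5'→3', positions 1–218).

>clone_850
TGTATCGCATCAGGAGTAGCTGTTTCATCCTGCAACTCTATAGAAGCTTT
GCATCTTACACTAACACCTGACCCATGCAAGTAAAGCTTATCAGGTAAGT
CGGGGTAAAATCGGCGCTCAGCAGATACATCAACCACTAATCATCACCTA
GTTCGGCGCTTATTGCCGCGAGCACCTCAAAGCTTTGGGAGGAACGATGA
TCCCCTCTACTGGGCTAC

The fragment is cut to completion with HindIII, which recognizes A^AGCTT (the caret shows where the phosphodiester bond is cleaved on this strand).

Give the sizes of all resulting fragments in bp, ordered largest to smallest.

96, 44, 40, 38 bp

HindIII sites (AAGCTT) start at positions 44, 84, 180.
HindIII cuts after the first base of each site, so after positions 44, 84, 180.
Linear molecule, 3 cuts → 4 fragments:
  1–44 → 44 bp
  45–84 → 40 bp
  85–180 → 96 bp
  181–218 → 38 bp
Sorted largest to smallest: 96, 44, 40, 38 bp.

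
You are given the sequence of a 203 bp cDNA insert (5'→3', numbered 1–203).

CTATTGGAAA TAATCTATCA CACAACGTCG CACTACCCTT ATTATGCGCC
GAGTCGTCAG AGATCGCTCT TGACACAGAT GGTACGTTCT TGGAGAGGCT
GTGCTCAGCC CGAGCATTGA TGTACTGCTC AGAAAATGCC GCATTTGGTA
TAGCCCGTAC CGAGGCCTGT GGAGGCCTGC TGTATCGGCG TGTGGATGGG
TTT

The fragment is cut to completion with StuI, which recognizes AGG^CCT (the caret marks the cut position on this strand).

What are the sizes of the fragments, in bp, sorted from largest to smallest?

StuI sites (AGGCCT) start at positions 163, 173.
StuI cuts after base 3 of each site, so after positions 165, 175.
Linear molecule, 2 cuts → 3 fragments:
  1–165 → 165 bp
  166–175 → 10 bp
  176–203 → 28 bp
Sorted largest to smallest: 165, 28, 10 bp.

165, 28, 10 bp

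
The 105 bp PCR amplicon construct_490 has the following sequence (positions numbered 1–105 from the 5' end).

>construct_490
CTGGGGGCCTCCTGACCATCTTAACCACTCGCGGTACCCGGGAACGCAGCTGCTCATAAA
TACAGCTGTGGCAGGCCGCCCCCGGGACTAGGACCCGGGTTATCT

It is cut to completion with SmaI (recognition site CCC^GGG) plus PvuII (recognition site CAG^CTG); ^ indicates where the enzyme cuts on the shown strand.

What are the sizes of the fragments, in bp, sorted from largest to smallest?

SmaI sites (CCCGGG) start at positions 37, 81, 94.
SmaI cuts after base 3 of each site, so after positions 39, 83, 96.
PvuII sites (CAGCTG) start at positions 47, 63.
PvuII cuts after base 3 of each site, so after positions 49, 65.
Combined cut positions: 39, 49, 65, 83, 96.
Linear molecule, 5 cuts → 6 fragments:
  1–39 → 39 bp
  40–49 → 10 bp
  50–65 → 16 bp
  66–83 → 18 bp
  84–96 → 13 bp
  97–105 → 9 bp
Sorted largest to smallest: 39, 18, 16, 13, 10, 9 bp.

39, 18, 16, 13, 10, 9 bp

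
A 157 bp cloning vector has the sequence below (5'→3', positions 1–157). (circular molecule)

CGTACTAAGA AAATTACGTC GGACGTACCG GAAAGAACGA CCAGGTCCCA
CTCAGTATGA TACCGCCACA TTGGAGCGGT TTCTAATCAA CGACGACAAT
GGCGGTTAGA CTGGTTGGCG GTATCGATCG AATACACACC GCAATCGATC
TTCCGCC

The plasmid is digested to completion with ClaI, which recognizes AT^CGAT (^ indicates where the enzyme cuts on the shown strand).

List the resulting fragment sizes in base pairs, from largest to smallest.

136, 21 bp

ClaI sites (ATCGAT) start at positions 123, 144.
ClaI cuts after base 2 of each site, so after positions 124, 145.
Circular molecule, 2 cuts → 2 fragments:
  125–145 → 21 bp
  146–157 then 1–124 → 12 + 124 = 136 bp
Sorted largest to smallest: 136, 21 bp.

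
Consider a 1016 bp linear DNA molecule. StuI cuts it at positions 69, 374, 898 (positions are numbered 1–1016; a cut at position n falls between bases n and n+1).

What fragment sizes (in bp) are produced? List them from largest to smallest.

524, 305, 118, 69 bp

Linear molecule, 3 cuts → 4 fragments:
  69 − 0 = 69 bp
  374 − 69 = 305 bp
  898 − 374 = 524 bp
  1016 − 898 = 118 bp
Sorted largest to smallest: 524, 305, 118, 69 bp.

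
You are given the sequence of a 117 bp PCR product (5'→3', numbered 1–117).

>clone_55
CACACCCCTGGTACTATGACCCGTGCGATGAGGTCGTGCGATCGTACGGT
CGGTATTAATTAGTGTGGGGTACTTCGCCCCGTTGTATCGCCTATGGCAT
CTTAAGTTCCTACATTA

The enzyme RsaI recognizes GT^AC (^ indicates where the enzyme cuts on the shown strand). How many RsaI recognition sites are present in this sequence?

GTAC occurs starting at positions 11, 44, 70.
RsaI cuts at 3 sites.

3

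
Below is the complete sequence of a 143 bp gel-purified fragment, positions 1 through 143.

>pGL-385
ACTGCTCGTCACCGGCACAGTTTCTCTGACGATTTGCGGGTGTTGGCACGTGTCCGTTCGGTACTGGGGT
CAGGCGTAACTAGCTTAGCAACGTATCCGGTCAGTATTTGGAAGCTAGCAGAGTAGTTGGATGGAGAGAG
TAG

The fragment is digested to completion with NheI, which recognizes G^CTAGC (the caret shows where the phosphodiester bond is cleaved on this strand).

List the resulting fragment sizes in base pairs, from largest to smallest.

The NheI site (GCTAGC) starts at position 114.
NheI cuts after the first base of each site, so after position 114.
Linear molecule, 1 cut → 2 fragments:
  1–114 → 114 bp
  115–143 → 29 bp
Sorted largest to smallest: 114, 29 bp.

114, 29 bp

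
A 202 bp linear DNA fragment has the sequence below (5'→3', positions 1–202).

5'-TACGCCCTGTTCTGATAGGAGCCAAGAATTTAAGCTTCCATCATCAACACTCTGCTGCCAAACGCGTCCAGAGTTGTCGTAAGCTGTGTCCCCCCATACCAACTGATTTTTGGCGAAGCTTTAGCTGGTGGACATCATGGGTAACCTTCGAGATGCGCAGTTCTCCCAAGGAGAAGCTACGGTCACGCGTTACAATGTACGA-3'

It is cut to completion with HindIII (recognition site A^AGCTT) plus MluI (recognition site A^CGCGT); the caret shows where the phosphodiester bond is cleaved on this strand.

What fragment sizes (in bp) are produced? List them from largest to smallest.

HindIII sites (AAGCTT) start at positions 32, 116.
HindIII cuts after the first base of each site, so after positions 32, 116.
MluI sites (ACGCGT) start at positions 62, 185.
MluI cuts after the first base of each site, so after positions 62, 185.
Combined cut positions: 32, 62, 116, 185.
Linear molecule, 4 cuts → 5 fragments:
  1–32 → 32 bp
  33–62 → 30 bp
  63–116 → 54 bp
  117–185 → 69 bp
  186–202 → 17 bp
Sorted largest to smallest: 69, 54, 32, 30, 17 bp.

69, 54, 32, 30, 17 bp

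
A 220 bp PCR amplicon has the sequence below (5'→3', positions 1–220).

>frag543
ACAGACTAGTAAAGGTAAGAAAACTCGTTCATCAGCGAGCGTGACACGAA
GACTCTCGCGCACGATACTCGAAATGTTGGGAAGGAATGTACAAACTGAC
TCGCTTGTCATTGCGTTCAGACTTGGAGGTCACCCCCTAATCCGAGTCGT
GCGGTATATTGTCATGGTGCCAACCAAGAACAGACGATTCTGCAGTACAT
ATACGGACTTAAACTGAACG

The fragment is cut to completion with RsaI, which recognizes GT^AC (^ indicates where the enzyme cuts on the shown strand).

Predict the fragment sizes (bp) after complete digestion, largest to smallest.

RsaI sites (GTAC) start at positions 89, 195.
RsaI cuts after base 2 of each site, so after positions 90, 196.
Linear molecule, 2 cuts → 3 fragments:
  1–90 → 90 bp
  91–196 → 106 bp
  197–220 → 24 bp
Sorted largest to smallest: 106, 90, 24 bp.

106, 90, 24 bp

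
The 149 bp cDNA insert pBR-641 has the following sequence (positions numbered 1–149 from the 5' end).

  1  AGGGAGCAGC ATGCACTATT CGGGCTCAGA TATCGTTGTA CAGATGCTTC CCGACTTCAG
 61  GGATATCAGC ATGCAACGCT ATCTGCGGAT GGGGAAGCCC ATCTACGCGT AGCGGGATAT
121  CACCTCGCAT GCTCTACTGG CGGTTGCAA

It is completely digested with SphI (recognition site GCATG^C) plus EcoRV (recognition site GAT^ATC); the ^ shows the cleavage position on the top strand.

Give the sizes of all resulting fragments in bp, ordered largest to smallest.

45, 33, 18, 18, 13, 13, 9 bp

SphI sites (GCATGC) start at positions 9, 69, 127.
SphI cuts after base 5 of each site (before the last base), so after positions 13, 73, 131.
EcoRV sites (GATATC) start at positions 29, 62, 116.
EcoRV cuts after base 3 of each site, so after positions 31, 64, 118.
Combined cut positions: 13, 31, 64, 73, 118, 131.
Linear molecule, 6 cuts → 7 fragments:
  1–13 → 13 bp
  14–31 → 18 bp
  32–64 → 33 bp
  65–73 → 9 bp
  74–118 → 45 bp
  119–131 → 13 bp
  132–149 → 18 bp
Sorted largest to smallest: 45, 33, 18, 18, 13, 13, 9 bp.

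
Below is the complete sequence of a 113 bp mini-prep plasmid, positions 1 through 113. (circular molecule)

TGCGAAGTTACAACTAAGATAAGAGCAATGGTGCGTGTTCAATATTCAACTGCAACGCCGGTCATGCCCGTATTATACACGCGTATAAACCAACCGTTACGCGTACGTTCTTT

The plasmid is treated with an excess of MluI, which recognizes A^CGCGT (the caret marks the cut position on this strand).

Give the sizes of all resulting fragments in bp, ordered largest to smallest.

93, 20 bp

MluI sites (ACGCGT) start at positions 79, 99.
MluI cuts after the first base of each site, so after positions 79, 99.
Circular molecule, 2 cuts → 2 fragments:
  80–99 → 20 bp
  100–113 then 1–79 → 14 + 79 = 93 bp
Sorted largest to smallest: 93, 20 bp.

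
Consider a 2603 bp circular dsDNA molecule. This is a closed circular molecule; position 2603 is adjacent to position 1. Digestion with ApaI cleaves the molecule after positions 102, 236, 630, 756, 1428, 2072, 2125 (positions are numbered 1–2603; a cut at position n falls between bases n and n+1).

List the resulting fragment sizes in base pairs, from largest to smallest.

Circular molecule, 7 cuts → 7 fragments:
  236 − 102 = 134 bp
  630 − 236 = 394 bp
  756 − 630 = 126 bp
  1428 − 756 = 672 bp
  2072 − 1428 = 644 bp
  2125 − 2072 = 53 bp
  wrap: 2603 − 2125 + 102 = 580 bp
Sorted largest to smallest: 672, 644, 580, 394, 134, 126, 53 bp.

672, 644, 580, 394, 134, 126, 53 bp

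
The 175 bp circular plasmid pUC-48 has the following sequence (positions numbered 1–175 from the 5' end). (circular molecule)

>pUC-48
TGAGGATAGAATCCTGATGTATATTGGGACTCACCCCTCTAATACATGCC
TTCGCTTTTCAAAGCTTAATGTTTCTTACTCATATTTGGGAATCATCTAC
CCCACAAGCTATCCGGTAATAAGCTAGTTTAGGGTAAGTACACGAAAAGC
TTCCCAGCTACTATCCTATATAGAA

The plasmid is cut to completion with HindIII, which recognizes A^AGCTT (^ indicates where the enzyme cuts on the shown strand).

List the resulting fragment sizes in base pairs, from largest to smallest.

HindIII sites (AAGCTT) start at positions 62, 147.
HindIII cuts after the first base of each site, so after positions 62, 147.
Circular molecule, 2 cuts → 2 fragments:
  63–147 → 85 bp
  148–175 then 1–62 → 28 + 62 = 90 bp
Sorted largest to smallest: 90, 85 bp.

90, 85 bp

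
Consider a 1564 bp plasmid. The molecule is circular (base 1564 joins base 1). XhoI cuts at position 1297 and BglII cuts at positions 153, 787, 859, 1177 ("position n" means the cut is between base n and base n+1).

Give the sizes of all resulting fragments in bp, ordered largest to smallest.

634, 420, 318, 120, 72 bp

Combined cut positions (sorted): 153, 787, 859, 1177, 1297.
Circular molecule, 5 cuts → 5 fragments:
  787 − 153 = 634 bp
  859 − 787 = 72 bp
  1177 − 859 = 318 bp
  1297 − 1177 = 120 bp
  wrap: 1564 − 1297 + 153 = 420 bp
Sorted largest to smallest: 634, 420, 318, 120, 72 bp.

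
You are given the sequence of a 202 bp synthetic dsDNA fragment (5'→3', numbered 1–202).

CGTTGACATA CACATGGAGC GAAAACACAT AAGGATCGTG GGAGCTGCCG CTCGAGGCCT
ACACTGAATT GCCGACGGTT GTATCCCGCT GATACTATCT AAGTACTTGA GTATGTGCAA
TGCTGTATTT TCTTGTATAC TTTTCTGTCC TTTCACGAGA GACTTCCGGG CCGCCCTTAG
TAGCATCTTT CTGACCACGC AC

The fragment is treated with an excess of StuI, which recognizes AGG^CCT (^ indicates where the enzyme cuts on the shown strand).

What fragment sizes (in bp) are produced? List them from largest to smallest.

145, 57 bp

The StuI site (AGGCCT) starts at position 55.
StuI cuts after base 3 of each site, so after position 57.
Linear molecule, 1 cut → 2 fragments:
  1–57 → 57 bp
  58–202 → 145 bp
Sorted largest to smallest: 145, 57 bp.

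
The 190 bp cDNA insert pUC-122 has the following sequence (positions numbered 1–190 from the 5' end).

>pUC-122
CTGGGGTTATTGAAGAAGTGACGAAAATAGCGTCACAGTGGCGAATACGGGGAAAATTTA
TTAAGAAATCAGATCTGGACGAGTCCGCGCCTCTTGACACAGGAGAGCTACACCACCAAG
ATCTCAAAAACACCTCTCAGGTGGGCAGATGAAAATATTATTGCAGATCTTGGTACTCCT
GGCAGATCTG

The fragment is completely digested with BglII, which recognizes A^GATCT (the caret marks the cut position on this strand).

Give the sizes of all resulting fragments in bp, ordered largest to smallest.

71, 48, 46, 19, 6 bp

BglII sites (AGATCT) start at positions 71, 119, 165, 184.
BglII cuts after the first base of each site, so after positions 71, 119, 165, 184.
Linear molecule, 4 cuts → 5 fragments:
  1–71 → 71 bp
  72–119 → 48 bp
  120–165 → 46 bp
  166–184 → 19 bp
  185–190 → 6 bp
Sorted largest to smallest: 71, 48, 46, 19, 6 bp.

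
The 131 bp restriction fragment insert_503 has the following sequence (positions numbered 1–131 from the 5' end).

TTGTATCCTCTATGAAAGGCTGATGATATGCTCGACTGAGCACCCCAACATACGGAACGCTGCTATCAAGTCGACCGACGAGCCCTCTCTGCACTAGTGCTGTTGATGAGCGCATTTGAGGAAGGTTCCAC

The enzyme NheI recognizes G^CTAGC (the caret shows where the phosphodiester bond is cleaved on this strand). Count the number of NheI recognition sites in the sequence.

No occurrence of GCTAGC is present in the sequence.
NheI does not cut: 0 sites.

0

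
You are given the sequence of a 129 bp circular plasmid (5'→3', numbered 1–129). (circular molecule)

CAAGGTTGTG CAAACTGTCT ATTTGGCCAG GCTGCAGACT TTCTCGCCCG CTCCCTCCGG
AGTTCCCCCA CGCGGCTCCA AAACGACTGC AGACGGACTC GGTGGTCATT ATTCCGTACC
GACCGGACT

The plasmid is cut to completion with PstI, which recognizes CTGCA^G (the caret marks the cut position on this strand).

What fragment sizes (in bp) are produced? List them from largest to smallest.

74, 55 bp

PstI sites (CTGCAG) start at positions 32, 87.
PstI cuts after base 5 of each site (before the last base), so after positions 36, 91.
Circular molecule, 2 cuts → 2 fragments:
  37–91 → 55 bp
  92–129 then 1–36 → 38 + 36 = 74 bp
Sorted largest to smallest: 74, 55 bp.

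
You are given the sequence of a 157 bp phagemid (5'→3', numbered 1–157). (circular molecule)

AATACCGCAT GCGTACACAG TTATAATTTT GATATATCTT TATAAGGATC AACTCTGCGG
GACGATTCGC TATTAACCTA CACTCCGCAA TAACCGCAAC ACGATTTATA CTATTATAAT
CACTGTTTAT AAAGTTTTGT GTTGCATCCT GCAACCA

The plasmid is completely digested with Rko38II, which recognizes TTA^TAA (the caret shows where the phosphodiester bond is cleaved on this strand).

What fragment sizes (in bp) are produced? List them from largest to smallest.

Rko38II sites (TTATAA) start at positions 21, 40, 114, 127.
Rko38II cuts after base 3 of each site, so after positions 23, 42, 116, 129.
Circular molecule, 4 cuts → 4 fragments:
  24–42 → 19 bp
  43–116 → 74 bp
  117–129 → 13 bp
  130–157 then 1–23 → 28 + 23 = 51 bp
Sorted largest to smallest: 74, 51, 19, 13 bp.

74, 51, 19, 13 bp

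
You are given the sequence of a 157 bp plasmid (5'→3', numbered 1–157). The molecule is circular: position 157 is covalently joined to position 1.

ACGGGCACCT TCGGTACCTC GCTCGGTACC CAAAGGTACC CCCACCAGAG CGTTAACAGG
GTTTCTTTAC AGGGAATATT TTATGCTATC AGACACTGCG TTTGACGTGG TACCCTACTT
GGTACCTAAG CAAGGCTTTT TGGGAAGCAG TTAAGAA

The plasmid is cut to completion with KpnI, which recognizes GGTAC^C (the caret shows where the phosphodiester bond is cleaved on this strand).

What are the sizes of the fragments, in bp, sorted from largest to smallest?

KpnI sites (GGTACC) start at positions 13, 25, 35, 109, 121.
KpnI cuts after base 5 of each site (before the last base), so after positions 17, 29, 39, 113, 125.
Circular molecule, 5 cuts → 5 fragments:
  18–29 → 12 bp
  30–39 → 10 bp
  40–113 → 74 bp
  114–125 → 12 bp
  126–157 then 1–17 → 32 + 17 = 49 bp
Sorted largest to smallest: 74, 49, 12, 12, 10 bp.

74, 49, 12, 12, 10 bp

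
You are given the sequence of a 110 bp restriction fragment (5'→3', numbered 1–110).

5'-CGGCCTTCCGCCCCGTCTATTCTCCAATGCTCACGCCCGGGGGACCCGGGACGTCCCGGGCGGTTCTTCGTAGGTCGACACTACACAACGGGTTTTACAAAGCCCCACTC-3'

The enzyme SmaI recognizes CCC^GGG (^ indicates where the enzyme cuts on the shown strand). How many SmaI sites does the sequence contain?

CCCGGG occurs starting at positions 36, 45, 55.
SmaI cuts at 3 sites.

3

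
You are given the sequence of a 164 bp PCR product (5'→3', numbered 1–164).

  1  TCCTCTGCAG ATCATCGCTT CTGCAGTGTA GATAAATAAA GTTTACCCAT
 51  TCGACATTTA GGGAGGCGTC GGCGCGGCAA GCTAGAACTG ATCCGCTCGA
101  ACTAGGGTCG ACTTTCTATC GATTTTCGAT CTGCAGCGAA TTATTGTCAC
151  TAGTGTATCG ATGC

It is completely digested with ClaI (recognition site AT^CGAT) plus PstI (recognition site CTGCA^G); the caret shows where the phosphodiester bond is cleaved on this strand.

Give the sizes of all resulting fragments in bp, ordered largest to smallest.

ClaI sites (ATCGAT) start at positions 118, 157.
ClaI cuts after base 2 of each site, so after positions 119, 158.
PstI sites (CTGCAG) start at positions 5, 21, 131.
PstI cuts after base 5 of each site (before the last base), so after positions 9, 25, 135.
Combined cut positions: 9, 25, 119, 135, 158.
Linear molecule, 5 cuts → 6 fragments:
  1–9 → 9 bp
  10–25 → 16 bp
  26–119 → 94 bp
  120–135 → 16 bp
  136–158 → 23 bp
  159–164 → 6 bp
Sorted largest to smallest: 94, 23, 16, 16, 9, 6 bp.

94, 23, 16, 16, 9, 6 bp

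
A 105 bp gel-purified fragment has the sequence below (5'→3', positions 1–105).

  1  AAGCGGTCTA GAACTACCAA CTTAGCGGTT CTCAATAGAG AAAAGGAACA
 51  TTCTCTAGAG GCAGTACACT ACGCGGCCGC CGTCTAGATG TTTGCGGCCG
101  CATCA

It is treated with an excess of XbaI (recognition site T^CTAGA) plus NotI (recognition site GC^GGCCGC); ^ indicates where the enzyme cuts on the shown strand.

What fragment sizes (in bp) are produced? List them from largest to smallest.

47, 20, 12, 10, 9, 7 bp

XbaI sites (TCTAGA) start at positions 7, 54, 83.
XbaI cuts after the first base of each site, so after positions 7, 54, 83.
NotI sites (GCGGCCGC) start at positions 73, 94.
NotI cuts after base 2 of each site, so after positions 74, 95.
Combined cut positions: 7, 54, 74, 83, 95.
Linear molecule, 5 cuts → 6 fragments:
  1–7 → 7 bp
  8–54 → 47 bp
  55–74 → 20 bp
  75–83 → 9 bp
  84–95 → 12 bp
  96–105 → 10 bp
Sorted largest to smallest: 47, 20, 12, 10, 9, 7 bp.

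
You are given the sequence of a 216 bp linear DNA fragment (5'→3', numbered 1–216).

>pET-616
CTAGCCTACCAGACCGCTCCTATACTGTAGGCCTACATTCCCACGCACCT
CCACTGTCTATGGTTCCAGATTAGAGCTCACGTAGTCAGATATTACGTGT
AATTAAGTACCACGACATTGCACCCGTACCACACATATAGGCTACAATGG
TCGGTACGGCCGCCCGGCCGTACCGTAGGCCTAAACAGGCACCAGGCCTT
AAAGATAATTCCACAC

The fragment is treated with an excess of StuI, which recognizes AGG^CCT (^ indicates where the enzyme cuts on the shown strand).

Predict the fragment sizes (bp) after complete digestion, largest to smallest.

StuI sites (AGGCCT) start at positions 29, 177, 194.
StuI cuts after base 3 of each site, so after positions 31, 179, 196.
Linear molecule, 3 cuts → 4 fragments:
  1–31 → 31 bp
  32–179 → 148 bp
  180–196 → 17 bp
  197–216 → 20 bp
Sorted largest to smallest: 148, 31, 20, 17 bp.

148, 31, 20, 17 bp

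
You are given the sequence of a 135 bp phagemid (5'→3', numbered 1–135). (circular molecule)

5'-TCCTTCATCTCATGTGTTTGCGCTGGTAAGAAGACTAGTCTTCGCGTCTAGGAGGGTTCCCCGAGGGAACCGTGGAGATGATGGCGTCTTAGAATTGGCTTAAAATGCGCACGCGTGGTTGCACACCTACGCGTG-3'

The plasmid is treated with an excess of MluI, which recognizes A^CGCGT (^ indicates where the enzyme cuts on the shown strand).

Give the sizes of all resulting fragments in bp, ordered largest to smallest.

MluI sites (ACGCGT) start at positions 111, 129.
MluI cuts after the first base of each site, so after positions 111, 129.
Circular molecule, 2 cuts → 2 fragments:
  112–129 → 18 bp
  130–135 then 1–111 → 6 + 111 = 117 bp
Sorted largest to smallest: 117, 18 bp.

117, 18 bp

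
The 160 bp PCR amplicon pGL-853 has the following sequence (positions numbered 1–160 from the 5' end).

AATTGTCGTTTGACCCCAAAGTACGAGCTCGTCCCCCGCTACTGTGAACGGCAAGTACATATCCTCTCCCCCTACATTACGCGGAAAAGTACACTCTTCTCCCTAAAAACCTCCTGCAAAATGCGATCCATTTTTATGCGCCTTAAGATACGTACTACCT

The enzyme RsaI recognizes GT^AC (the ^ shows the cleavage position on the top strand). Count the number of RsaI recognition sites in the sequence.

4

GTAC occurs starting at positions 21, 55, 89, 152.
RsaI cuts at 4 sites.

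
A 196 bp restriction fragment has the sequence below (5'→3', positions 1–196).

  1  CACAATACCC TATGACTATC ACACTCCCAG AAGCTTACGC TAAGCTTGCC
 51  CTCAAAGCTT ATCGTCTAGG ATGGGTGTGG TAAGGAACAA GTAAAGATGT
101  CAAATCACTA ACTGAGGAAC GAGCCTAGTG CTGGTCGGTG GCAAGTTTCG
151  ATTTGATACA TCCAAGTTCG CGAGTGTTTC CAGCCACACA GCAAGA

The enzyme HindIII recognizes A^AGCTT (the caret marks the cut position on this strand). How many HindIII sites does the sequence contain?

3

AAGCTT occurs starting at positions 31, 42, 55.
HindIII cuts at 3 sites.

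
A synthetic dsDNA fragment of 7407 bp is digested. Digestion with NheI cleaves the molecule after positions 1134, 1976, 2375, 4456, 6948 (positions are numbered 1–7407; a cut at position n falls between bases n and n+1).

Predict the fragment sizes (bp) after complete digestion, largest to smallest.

Linear molecule, 5 cuts → 6 fragments:
  1134 − 0 = 1134 bp
  1976 − 1134 = 842 bp
  2375 − 1976 = 399 bp
  4456 − 2375 = 2081 bp
  6948 − 4456 = 2492 bp
  7407 − 6948 = 459 bp
Sorted largest to smallest: 2492, 2081, 1134, 842, 459, 399 bp.

2492, 2081, 1134, 842, 459, 399 bp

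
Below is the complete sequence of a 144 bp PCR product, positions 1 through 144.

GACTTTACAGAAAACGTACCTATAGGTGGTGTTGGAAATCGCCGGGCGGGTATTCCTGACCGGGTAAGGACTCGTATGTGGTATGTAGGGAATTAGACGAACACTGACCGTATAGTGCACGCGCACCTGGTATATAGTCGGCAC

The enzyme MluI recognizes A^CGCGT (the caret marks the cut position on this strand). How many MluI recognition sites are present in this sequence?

0

No occurrence of ACGCGT is present in the sequence.
MluI does not cut: 0 sites.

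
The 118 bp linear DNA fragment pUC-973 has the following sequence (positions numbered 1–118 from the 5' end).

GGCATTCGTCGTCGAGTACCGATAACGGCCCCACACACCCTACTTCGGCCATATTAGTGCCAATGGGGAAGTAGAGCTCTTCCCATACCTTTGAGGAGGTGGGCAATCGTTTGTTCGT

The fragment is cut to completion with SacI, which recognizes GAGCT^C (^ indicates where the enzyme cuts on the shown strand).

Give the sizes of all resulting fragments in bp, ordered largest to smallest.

78, 40 bp

The SacI site (GAGCTC) starts at position 74.
SacI cuts after base 5 of each site (before the last base), so after position 78.
Linear molecule, 1 cut → 2 fragments:
  1–78 → 78 bp
  79–118 → 40 bp
Sorted largest to smallest: 78, 40 bp.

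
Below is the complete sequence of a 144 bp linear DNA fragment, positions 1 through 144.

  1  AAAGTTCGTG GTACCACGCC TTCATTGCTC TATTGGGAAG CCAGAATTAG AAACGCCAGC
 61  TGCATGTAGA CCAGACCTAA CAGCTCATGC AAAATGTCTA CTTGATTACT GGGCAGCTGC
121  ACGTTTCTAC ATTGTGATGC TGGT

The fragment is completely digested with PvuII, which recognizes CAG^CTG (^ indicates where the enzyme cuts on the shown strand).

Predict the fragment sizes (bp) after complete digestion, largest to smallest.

59, 57, 28 bp

PvuII sites (CAGCTG) start at positions 57, 114.
PvuII cuts after base 3 of each site, so after positions 59, 116.
Linear molecule, 2 cuts → 3 fragments:
  1–59 → 59 bp
  60–116 → 57 bp
  117–144 → 28 bp
Sorted largest to smallest: 59, 57, 28 bp.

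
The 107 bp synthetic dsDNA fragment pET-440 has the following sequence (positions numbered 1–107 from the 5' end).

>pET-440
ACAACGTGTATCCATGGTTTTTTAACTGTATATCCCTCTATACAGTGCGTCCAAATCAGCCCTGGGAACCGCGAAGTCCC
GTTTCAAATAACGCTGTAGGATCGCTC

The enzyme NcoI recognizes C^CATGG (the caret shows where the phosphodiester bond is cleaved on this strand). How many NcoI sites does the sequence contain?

CCATGG occurs starting at position 12.
NcoI cuts at 1 site.

1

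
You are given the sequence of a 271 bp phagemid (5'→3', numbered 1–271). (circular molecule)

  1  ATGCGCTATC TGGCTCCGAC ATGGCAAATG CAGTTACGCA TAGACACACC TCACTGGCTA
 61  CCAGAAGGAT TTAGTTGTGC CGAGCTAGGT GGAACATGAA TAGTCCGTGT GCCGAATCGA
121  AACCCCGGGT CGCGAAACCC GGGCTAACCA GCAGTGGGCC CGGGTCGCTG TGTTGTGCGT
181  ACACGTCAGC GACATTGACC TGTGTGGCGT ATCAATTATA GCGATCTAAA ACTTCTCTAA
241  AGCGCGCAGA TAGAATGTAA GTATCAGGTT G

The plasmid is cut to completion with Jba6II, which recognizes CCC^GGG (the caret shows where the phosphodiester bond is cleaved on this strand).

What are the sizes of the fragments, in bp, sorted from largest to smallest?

Jba6II sites (CCCGGG) start at positions 124, 138, 159.
Jba6II cuts after base 3 of each site, so after positions 126, 140, 161.
Circular molecule, 3 cuts → 3 fragments:
  127–140 → 14 bp
  141–161 → 21 bp
  162–271 then 1–126 → 110 + 126 = 236 bp
Sorted largest to smallest: 236, 21, 14 bp.

236, 21, 14 bp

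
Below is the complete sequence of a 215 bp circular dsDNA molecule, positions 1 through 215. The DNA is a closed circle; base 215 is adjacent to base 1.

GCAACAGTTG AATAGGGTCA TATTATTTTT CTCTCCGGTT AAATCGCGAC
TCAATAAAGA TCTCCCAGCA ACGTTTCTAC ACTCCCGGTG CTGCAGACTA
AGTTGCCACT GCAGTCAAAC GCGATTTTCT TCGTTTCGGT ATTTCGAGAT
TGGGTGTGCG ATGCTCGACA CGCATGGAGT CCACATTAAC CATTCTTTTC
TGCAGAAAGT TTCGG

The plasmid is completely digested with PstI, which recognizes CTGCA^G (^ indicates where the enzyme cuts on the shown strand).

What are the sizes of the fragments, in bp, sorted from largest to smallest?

PstI sites (CTGCAG) start at positions 91, 109, 200.
PstI cuts after base 5 of each site (before the last base), so after positions 95, 113, 204.
Circular molecule, 3 cuts → 3 fragments:
  96–113 → 18 bp
  114–204 → 91 bp
  205–215 then 1–95 → 11 + 95 = 106 bp
Sorted largest to smallest: 106, 91, 18 bp.

106, 91, 18 bp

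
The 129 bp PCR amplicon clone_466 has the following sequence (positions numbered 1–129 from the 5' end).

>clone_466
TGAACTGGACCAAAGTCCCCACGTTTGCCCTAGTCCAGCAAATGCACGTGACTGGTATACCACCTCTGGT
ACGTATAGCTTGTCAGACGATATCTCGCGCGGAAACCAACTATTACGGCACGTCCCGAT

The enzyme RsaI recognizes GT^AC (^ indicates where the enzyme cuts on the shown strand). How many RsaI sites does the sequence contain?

GTAC occurs starting at position 69.
RsaI cuts at 1 site.

1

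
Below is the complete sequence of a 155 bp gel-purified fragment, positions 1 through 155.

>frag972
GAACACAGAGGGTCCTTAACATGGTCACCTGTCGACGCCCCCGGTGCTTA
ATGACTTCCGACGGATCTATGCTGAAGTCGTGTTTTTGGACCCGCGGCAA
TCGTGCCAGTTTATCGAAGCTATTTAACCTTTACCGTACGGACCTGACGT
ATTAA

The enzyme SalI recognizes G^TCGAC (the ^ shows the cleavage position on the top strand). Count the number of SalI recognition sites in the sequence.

1

GTCGAC occurs starting at position 31.
SalI cuts at 1 site.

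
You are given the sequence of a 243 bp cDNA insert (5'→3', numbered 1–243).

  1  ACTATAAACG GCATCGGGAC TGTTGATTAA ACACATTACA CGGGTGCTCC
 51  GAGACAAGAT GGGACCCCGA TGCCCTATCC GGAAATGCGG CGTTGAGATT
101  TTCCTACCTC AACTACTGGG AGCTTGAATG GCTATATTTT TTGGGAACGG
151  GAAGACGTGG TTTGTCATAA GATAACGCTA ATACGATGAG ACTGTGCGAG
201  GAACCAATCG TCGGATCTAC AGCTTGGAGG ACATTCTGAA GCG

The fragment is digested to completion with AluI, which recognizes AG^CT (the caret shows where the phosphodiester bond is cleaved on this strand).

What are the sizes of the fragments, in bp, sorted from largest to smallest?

122, 100, 21 bp

AluI sites (AGCT) start at positions 121, 221.
AluI cuts after base 2 of each site, so after positions 122, 222.
Linear molecule, 2 cuts → 3 fragments:
  1–122 → 122 bp
  123–222 → 100 bp
  223–243 → 21 bp
Sorted largest to smallest: 122, 100, 21 bp.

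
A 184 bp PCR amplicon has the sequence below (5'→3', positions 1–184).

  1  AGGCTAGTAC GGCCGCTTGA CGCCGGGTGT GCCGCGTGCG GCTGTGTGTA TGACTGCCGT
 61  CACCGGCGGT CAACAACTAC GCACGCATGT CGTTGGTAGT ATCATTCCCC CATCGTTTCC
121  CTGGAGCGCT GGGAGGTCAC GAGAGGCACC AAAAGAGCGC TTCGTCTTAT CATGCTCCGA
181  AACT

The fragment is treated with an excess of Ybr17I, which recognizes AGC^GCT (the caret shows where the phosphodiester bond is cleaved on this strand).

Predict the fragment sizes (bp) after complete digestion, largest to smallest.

Ybr17I sites (AGCGCT) start at positions 125, 156.
Ybr17I cuts after base 3 of each site, so after positions 127, 158.
Linear molecule, 2 cuts → 3 fragments:
  1–127 → 127 bp
  128–158 → 31 bp
  159–184 → 26 bp
Sorted largest to smallest: 127, 31, 26 bp.

127, 31, 26 bp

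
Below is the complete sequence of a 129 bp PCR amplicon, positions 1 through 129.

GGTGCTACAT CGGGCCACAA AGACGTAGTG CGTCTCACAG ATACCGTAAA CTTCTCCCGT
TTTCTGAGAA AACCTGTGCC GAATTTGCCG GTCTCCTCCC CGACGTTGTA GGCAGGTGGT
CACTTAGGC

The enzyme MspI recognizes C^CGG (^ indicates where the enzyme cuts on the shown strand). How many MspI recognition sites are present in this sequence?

CCGG occurs starting at position 88.
MspI cuts at 1 site.

1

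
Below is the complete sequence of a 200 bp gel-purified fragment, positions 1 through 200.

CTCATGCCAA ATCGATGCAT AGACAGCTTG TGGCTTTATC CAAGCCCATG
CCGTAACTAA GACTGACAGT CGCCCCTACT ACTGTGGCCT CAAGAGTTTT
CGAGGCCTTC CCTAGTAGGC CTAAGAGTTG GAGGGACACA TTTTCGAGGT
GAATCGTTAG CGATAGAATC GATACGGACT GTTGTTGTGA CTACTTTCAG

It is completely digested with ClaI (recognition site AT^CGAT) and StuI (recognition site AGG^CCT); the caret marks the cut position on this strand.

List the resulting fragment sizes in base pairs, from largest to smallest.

93, 50, 31, 14, 12 bp

ClaI sites (ATCGAT) start at positions 11, 168.
ClaI cuts after base 2 of each site, so after positions 12, 169.
StuI sites (AGGCCT) start at positions 103, 117.
StuI cuts after base 3 of each site, so after positions 105, 119.
Combined cut positions: 12, 105, 119, 169.
Linear molecule, 4 cuts → 5 fragments:
  1–12 → 12 bp
  13–105 → 93 bp
  106–119 → 14 bp
  120–169 → 50 bp
  170–200 → 31 bp
Sorted largest to smallest: 93, 50, 31, 14, 12 bp.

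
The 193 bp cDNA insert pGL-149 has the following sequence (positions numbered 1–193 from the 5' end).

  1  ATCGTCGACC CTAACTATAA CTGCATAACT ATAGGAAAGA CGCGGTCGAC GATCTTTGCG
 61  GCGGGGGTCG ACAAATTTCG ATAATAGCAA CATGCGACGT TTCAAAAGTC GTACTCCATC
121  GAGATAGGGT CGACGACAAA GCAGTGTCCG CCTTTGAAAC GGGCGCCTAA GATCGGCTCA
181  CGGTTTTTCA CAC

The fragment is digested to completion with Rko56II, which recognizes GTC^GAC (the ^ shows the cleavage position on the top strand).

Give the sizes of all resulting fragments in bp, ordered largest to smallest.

Rko56II sites (GTCGAC) start at positions 4, 45, 67, 129.
Rko56II cuts after base 3 of each site, so after positions 6, 47, 69, 131.
Linear molecule, 4 cuts → 5 fragments:
  1–6 → 6 bp
  7–47 → 41 bp
  48–69 → 22 bp
  70–131 → 62 bp
  132–193 → 62 bp
Sorted largest to smallest: 62, 62, 41, 22, 6 bp.

62, 62, 41, 22, 6 bp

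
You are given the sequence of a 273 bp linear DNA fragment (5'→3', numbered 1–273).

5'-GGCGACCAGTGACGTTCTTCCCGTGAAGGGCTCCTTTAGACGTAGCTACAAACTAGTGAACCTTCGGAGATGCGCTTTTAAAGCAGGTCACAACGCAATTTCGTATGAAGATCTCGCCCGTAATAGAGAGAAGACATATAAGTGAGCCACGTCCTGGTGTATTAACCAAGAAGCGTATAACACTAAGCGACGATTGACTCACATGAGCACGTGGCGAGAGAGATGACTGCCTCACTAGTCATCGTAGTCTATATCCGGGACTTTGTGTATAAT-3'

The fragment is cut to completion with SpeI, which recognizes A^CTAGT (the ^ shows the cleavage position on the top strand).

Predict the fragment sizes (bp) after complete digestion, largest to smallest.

182, 52, 39 bp

SpeI sites (ACTAGT) start at positions 52, 234.
SpeI cuts after the first base of each site, so after positions 52, 234.
Linear molecule, 2 cuts → 3 fragments:
  1–52 → 52 bp
  53–234 → 182 bp
  235–273 → 39 bp
Sorted largest to smallest: 182, 52, 39 bp.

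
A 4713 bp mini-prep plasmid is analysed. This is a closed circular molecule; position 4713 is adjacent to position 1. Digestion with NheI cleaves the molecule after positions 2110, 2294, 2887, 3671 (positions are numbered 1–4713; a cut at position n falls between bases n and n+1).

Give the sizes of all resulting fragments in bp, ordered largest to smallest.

3152, 784, 593, 184 bp

Circular molecule, 4 cuts → 4 fragments:
  2294 − 2110 = 184 bp
  2887 − 2294 = 593 bp
  3671 − 2887 = 784 bp
  wrap: 4713 − 3671 + 2110 = 3152 bp
Sorted largest to smallest: 3152, 784, 593, 184 bp.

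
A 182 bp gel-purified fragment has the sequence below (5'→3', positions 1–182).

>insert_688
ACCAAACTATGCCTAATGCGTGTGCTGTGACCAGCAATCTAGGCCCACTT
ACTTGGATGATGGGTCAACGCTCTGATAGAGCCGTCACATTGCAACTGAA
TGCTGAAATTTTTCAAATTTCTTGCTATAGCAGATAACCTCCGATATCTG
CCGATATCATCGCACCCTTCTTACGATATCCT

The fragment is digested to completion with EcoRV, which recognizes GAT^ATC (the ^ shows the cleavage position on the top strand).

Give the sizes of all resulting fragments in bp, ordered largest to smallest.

145, 22, 10, 5 bp

EcoRV sites (GATATC) start at positions 143, 153, 175.
EcoRV cuts after base 3 of each site, so after positions 145, 155, 177.
Linear molecule, 3 cuts → 4 fragments:
  1–145 → 145 bp
  146–155 → 10 bp
  156–177 → 22 bp
  178–182 → 5 bp
Sorted largest to smallest: 145, 22, 10, 5 bp.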